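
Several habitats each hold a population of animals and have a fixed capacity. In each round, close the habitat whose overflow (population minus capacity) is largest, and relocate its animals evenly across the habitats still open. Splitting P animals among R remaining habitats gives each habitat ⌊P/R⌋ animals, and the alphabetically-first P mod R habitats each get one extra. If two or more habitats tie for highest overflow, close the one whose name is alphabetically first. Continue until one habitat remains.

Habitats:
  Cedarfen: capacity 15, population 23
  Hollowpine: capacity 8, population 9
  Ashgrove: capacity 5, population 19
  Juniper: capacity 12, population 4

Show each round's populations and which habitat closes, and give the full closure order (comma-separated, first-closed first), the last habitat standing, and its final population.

Round 1: Ashgrove=19 Cedarfen=23 Hollowpine=9 Juniper=4 → close Ashgrove (overflow 14)
  19÷3 = 6 each, +1 to first 1
Round 2: Cedarfen=30 Hollowpine=15 Juniper=10 → close Cedarfen (overflow 15)
  30÷2 = 15 each, +1 to first 0
Round 3: Hollowpine=30 Juniper=25 → close Hollowpine (overflow 22)
  30÷1 = 30 each, +1 to first 0

Closure order: Ashgrove, Cedarfen, Hollowpine
Last habitat: Juniper with 55 animals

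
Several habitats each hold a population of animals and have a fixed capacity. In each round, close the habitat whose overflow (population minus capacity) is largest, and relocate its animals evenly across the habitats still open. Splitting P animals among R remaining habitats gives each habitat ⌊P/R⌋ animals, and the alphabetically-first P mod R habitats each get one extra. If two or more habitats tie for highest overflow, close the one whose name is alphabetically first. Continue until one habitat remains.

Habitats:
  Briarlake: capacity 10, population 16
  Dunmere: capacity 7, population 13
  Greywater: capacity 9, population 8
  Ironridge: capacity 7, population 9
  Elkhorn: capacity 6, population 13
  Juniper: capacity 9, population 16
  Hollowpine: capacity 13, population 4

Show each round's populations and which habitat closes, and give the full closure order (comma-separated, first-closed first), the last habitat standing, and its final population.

Round 1: Briarlake=16 Dunmere=13 Elkhorn=13 Greywater=8 Hollowpine=4 Ironridge=9 Juniper=16 → close Elkhorn (overflow 7)
  13÷6 = 2 each, +1 to first 1
Round 2: Briarlake=19 Dunmere=15 Greywater=10 Hollowpine=6 Ironridge=11 Juniper=18 → close Briarlake (overflow 9)
  19÷5 = 3 each, +1 to first 4
Round 3: Dunmere=19 Greywater=14 Hollowpine=10 Ironridge=15 Juniper=21 → close Dunmere (overflow 12)
  19÷4 = 4 each, +1 to first 3
Round 4: Greywater=19 Hollowpine=15 Ironridge=20 Juniper=25 → close Juniper (overflow 16)
  25÷3 = 8 each, +1 to first 1
Round 5: Greywater=28 Hollowpine=23 Ironridge=28 → close Ironridge (overflow 21)
  28÷2 = 14 each, +1 to first 0
Round 6: Greywater=42 Hollowpine=37 → close Greywater (overflow 33)
  42÷1 = 42 each, +1 to first 0

Closure order: Elkhorn, Briarlake, Dunmere, Juniper, Ironridge, Greywater
Last habitat: Hollowpine with 79 animals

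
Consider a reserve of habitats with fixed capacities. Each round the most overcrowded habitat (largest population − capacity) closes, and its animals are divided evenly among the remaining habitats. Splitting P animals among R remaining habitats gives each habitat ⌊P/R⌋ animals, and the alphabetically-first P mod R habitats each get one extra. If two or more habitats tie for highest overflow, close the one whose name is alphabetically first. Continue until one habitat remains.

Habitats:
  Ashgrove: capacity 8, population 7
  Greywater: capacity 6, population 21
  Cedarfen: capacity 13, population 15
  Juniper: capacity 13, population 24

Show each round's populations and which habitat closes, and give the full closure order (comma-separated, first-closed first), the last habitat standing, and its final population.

Round 1: Ashgrove=7 Cedarfen=15 Greywater=21 Juniper=24 → close Greywater (overflow 15)
  21÷3 = 7 each, +1 to first 0
Round 2: Ashgrove=14 Cedarfen=22 Juniper=31 → close Juniper (overflow 18)
  31÷2 = 15 each, +1 to first 1
Round 3: Ashgrove=30 Cedarfen=37 → close Cedarfen (overflow 24)
  37÷1 = 37 each, +1 to first 0

Closure order: Greywater, Juniper, Cedarfen
Last habitat: Ashgrove with 67 animals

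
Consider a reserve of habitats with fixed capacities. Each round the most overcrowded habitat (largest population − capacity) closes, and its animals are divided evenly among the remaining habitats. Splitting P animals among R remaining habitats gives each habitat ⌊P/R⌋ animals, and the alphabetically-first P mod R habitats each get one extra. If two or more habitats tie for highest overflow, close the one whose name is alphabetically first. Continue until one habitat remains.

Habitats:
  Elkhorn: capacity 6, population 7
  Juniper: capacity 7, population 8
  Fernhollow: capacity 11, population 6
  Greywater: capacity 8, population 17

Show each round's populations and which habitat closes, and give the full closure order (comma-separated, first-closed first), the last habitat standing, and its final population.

Closure order: Greywater, Elkhorn, Juniper
Last habitat: Fernhollow with 38 animals

Round 1: Elkhorn=7 Fernhollow=6 Greywater=17 Juniper=8 → close Greywater (overflow 9)
  17÷3 = 5 each, +1 to first 2
Round 2: Elkhorn=13 Fernhollow=12 Juniper=13 → close Elkhorn (overflow 7)
  13÷2 = 6 each, +1 to first 1
Round 3: Fernhollow=19 Juniper=19 → close Juniper (overflow 12)
  19÷1 = 19 each, +1 to first 0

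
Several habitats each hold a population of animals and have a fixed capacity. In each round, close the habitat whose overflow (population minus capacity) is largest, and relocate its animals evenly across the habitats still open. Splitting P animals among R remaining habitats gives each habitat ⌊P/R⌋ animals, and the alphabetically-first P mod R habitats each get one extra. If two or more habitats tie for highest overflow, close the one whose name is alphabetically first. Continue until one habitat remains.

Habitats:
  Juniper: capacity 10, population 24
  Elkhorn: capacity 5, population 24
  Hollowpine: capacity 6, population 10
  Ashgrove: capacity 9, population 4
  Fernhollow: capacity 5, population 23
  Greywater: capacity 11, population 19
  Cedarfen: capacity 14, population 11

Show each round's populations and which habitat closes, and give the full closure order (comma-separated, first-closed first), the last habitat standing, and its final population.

Closure order: Elkhorn, Fernhollow, Juniper, Greywater, Hollowpine, Ashgrove
Last habitat: Cedarfen with 115 animals

Round 1: Ashgrove=4 Cedarfen=11 Elkhorn=24 Fernhollow=23 Greywater=19 Hollowpine=10 Juniper=24 → close Elkhorn (overflow 19)
  24÷6 = 4 each, +1 to first 0
Round 2: Ashgrove=8 Cedarfen=15 Fernhollow=27 Greywater=23 Hollowpine=14 Juniper=28 → close Fernhollow (overflow 22)
  27÷5 = 5 each, +1 to first 2
Round 3: Ashgrove=14 Cedarfen=21 Greywater=28 Hollowpine=19 Juniper=33 → close Juniper (overflow 23)
  33÷4 = 8 each, +1 to first 1
Round 4: Ashgrove=23 Cedarfen=29 Greywater=36 Hollowpine=27 → close Greywater (overflow 25)
  36÷3 = 12 each, +1 to first 0
Round 5: Ashgrove=35 Cedarfen=41 Hollowpine=39 → close Hollowpine (overflow 33)
  39÷2 = 19 each, +1 to first 1
Round 6: Ashgrove=55 Cedarfen=60 → close Ashgrove (overflow 46)
  55÷1 = 55 each, +1 to first 0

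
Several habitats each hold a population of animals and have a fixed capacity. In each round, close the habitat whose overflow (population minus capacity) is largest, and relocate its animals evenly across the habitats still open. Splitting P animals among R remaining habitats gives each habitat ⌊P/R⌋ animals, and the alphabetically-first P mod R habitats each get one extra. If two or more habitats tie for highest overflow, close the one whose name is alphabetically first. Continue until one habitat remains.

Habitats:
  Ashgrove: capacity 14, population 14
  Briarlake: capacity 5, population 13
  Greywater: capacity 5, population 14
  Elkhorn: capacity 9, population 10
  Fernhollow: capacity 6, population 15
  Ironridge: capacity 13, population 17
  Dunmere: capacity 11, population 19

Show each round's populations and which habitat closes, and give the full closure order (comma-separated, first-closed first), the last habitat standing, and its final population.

Closure order: Fernhollow, Briarlake, Dunmere, Greywater, Ashgrove, Ironridge
Last habitat: Elkhorn with 102 animals

Round 1: Ashgrove=14 Briarlake=13 Dunmere=19 Elkhorn=10 Fernhollow=15 Greywater=14 Ironridge=17 → close Fernhollow (overflow 9)
  15÷6 = 2 each, +1 to first 3
Round 2: Ashgrove=17 Briarlake=16 Dunmere=22 Elkhorn=12 Greywater=16 Ironridge=19 → close Briarlake (overflow 11)
  16÷5 = 3 each, +1 to first 1
Round 3: Ashgrove=21 Dunmere=25 Elkhorn=15 Greywater=19 Ironridge=22 → close Dunmere (overflow 14)
  25÷4 = 6 each, +1 to first 1
Round 4: Ashgrove=28 Elkhorn=21 Greywater=25 Ironridge=28 → close Greywater (overflow 20)
  25÷3 = 8 each, +1 to first 1
Round 5: Ashgrove=37 Elkhorn=29 Ironridge=36 → close Ashgrove (overflow 23)
  37÷2 = 18 each, +1 to first 1
Round 6: Elkhorn=48 Ironridge=54 → close Ironridge (overflow 41)
  54÷1 = 54 each, +1 to first 0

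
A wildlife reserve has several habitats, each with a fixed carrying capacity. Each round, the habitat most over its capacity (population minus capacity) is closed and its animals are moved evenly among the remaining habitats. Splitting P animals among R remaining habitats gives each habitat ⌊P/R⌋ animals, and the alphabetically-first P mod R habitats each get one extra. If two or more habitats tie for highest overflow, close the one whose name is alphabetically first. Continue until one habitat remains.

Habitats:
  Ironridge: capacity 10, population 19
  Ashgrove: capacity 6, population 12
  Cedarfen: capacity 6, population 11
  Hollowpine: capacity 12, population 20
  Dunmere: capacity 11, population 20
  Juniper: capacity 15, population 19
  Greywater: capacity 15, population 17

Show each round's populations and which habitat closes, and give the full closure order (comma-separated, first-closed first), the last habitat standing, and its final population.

Closure order: Dunmere, Ironridge, Ashgrove, Cedarfen, Hollowpine, Greywater
Last habitat: Juniper with 118 animals

Round 1: Ashgrove=12 Cedarfen=11 Dunmere=20 Greywater=17 Hollowpine=20 Ironridge=19 Juniper=19 → close Dunmere (overflow 9)
  20÷6 = 3 each, +1 to first 2
Round 2: Ashgrove=16 Cedarfen=15 Greywater=20 Hollowpine=23 Ironridge=22 Juniper=22 → close Ironridge (overflow 12)
  22÷5 = 4 each, +1 to first 2
Round 3: Ashgrove=21 Cedarfen=20 Greywater=24 Hollowpine=27 Juniper=26 → close Ashgrove (overflow 15)
  21÷4 = 5 each, +1 to first 1
Round 4: Cedarfen=26 Greywater=29 Hollowpine=32 Juniper=31 → close Cedarfen (overflow 20)
  26÷3 = 8 each, +1 to first 2
Round 5: Greywater=38 Hollowpine=41 Juniper=39 → close Hollowpine (overflow 29)
  41÷2 = 20 each, +1 to first 1
Round 6: Greywater=59 Juniper=59 → close Greywater (overflow 44)
  59÷1 = 59 each, +1 to first 0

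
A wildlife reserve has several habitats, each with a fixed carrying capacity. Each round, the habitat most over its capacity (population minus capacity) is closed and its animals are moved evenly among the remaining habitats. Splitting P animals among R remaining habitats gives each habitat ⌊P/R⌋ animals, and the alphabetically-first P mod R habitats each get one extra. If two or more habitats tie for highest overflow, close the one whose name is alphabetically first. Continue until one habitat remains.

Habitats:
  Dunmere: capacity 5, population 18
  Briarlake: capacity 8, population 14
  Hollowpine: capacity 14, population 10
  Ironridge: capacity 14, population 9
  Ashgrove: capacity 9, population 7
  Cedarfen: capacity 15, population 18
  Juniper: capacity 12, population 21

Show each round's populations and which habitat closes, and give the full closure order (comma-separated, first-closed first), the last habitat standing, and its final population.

Round 1: Ashgrove=7 Briarlake=14 Cedarfen=18 Dunmere=18 Hollowpine=10 Ironridge=9 Juniper=21 → close Dunmere (overflow 13)
  18÷6 = 3 each, +1 to first 0
Round 2: Ashgrove=10 Briarlake=17 Cedarfen=21 Hollowpine=13 Ironridge=12 Juniper=24 → close Juniper (overflow 12)
  24÷5 = 4 each, +1 to first 4
Round 3: Ashgrove=15 Briarlake=22 Cedarfen=26 Hollowpine=18 Ironridge=16 → close Briarlake (overflow 14)
  22÷4 = 5 each, +1 to first 2
Round 4: Ashgrove=21 Cedarfen=32 Hollowpine=23 Ironridge=21 → close Cedarfen (overflow 17)
  32÷3 = 10 each, +1 to first 2
Round 5: Ashgrove=32 Hollowpine=34 Ironridge=31 → close Ashgrove (overflow 23)
  32÷2 = 16 each, +1 to first 0
Round 6: Hollowpine=50 Ironridge=47 → close Hollowpine (overflow 36)
  50÷1 = 50 each, +1 to first 0

Closure order: Dunmere, Juniper, Briarlake, Cedarfen, Ashgrove, Hollowpine
Last habitat: Ironridge with 97 animals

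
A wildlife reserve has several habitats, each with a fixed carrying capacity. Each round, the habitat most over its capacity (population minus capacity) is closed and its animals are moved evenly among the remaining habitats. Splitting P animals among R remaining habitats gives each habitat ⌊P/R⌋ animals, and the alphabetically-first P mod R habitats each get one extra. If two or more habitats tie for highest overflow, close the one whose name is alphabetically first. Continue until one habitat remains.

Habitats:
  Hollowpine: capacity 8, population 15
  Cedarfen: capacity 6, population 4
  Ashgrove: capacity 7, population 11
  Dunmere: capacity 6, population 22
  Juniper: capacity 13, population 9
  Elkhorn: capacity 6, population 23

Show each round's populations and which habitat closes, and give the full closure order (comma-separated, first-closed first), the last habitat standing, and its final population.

Closure order: Elkhorn, Dunmere, Hollowpine, Ashgrove, Cedarfen
Last habitat: Juniper with 84 animals

Round 1: Ashgrove=11 Cedarfen=4 Dunmere=22 Elkhorn=23 Hollowpine=15 Juniper=9 → close Elkhorn (overflow 17)
  23÷5 = 4 each, +1 to first 3
Round 2: Ashgrove=16 Cedarfen=9 Dunmere=27 Hollowpine=19 Juniper=13 → close Dunmere (overflow 21)
  27÷4 = 6 each, +1 to first 3
Round 3: Ashgrove=23 Cedarfen=16 Hollowpine=26 Juniper=19 → close Hollowpine (overflow 18)
  26÷3 = 8 each, +1 to first 2
Round 4: Ashgrove=32 Cedarfen=25 Juniper=27 → close Ashgrove (overflow 25)
  32÷2 = 16 each, +1 to first 0
Round 5: Cedarfen=41 Juniper=43 → close Cedarfen (overflow 35)
  41÷1 = 41 each, +1 to first 0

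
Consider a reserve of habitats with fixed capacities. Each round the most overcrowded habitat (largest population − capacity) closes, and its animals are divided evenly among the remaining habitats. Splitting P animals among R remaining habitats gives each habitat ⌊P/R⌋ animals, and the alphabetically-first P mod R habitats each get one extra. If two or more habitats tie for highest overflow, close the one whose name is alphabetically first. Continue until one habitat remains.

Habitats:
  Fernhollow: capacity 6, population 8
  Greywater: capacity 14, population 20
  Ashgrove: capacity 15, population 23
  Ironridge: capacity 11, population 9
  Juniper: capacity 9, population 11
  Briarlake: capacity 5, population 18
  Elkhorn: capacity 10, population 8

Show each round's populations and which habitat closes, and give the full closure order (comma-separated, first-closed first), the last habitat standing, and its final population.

Closure order: Briarlake, Ashgrove, Greywater, Fernhollow, Juniper, Elkhorn
Last habitat: Ironridge with 97 animals

Round 1: Ashgrove=23 Briarlake=18 Elkhorn=8 Fernhollow=8 Greywater=20 Ironridge=9 Juniper=11 → close Briarlake (overflow 13)
  18÷6 = 3 each, +1 to first 0
Round 2: Ashgrove=26 Elkhorn=11 Fernhollow=11 Greywater=23 Ironridge=12 Juniper=14 → close Ashgrove (overflow 11)
  26÷5 = 5 each, +1 to first 1
Round 3: Elkhorn=17 Fernhollow=16 Greywater=28 Ironridge=17 Juniper=19 → close Greywater (overflow 14)
  28÷4 = 7 each, +1 to first 0
Round 4: Elkhorn=24 Fernhollow=23 Ironridge=24 Juniper=26 → close Fernhollow (overflow 17)
  23÷3 = 7 each, +1 to first 2
Round 5: Elkhorn=32 Ironridge=32 Juniper=33 → close Juniper (overflow 24)
  33÷2 = 16 each, +1 to first 1
Round 6: Elkhorn=49 Ironridge=48 → close Elkhorn (overflow 39)
  49÷1 = 49 each, +1 to first 0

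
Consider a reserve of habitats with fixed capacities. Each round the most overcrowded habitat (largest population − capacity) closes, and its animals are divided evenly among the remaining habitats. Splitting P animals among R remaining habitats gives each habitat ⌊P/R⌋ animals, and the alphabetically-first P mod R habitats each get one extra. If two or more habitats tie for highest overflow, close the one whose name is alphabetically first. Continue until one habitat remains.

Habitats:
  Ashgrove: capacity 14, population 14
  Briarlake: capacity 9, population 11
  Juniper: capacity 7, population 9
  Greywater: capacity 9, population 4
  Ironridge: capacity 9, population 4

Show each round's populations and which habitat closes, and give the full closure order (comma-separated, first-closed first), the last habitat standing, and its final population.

Closure order: Briarlake, Juniper, Ashgrove, Greywater
Last habitat: Ironridge with 42 animals

Round 1: Ashgrove=14 Briarlake=11 Greywater=4 Ironridge=4 Juniper=9 → close Briarlake (overflow 2)
  11÷4 = 2 each, +1 to first 3
Round 2: Ashgrove=17 Greywater=7 Ironridge=7 Juniper=11 → close Juniper (overflow 4)
  11÷3 = 3 each, +1 to first 2
Round 3: Ashgrove=21 Greywater=11 Ironridge=10 → close Ashgrove (overflow 7)
  21÷2 = 10 each, +1 to first 1
Round 4: Greywater=22 Ironridge=20 → close Greywater (overflow 13)
  22÷1 = 22 each, +1 to first 0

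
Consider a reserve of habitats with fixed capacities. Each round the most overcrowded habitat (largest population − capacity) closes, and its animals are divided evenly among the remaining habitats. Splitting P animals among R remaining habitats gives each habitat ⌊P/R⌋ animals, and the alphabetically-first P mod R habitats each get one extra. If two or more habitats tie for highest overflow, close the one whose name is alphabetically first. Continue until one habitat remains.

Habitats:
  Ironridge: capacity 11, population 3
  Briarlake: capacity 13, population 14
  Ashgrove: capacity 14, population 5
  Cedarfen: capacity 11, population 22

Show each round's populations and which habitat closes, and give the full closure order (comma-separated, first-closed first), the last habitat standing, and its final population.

Round 1: Ashgrove=5 Briarlake=14 Cedarfen=22 Ironridge=3 → close Cedarfen (overflow 11)
  22÷3 = 7 each, +1 to first 1
Round 2: Ashgrove=13 Briarlake=21 Ironridge=10 → close Briarlake (overflow 8)
  21÷2 = 10 each, +1 to first 1
Round 3: Ashgrove=24 Ironridge=20 → close Ashgrove (overflow 10)
  24÷1 = 24 each, +1 to first 0

Closure order: Cedarfen, Briarlake, Ashgrove
Last habitat: Ironridge with 44 animals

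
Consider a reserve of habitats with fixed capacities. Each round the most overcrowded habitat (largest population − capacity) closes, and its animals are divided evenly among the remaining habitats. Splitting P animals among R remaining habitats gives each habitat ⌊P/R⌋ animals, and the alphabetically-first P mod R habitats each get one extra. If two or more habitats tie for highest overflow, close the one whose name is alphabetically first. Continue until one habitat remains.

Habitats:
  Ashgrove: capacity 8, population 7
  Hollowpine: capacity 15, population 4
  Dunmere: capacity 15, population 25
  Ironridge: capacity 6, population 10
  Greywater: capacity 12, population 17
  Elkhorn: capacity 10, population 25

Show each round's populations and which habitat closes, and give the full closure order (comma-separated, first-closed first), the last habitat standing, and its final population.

Closure order: Elkhorn, Dunmere, Greywater, Ironridge, Ashgrove
Last habitat: Hollowpine with 88 animals

Round 1: Ashgrove=7 Dunmere=25 Elkhorn=25 Greywater=17 Hollowpine=4 Ironridge=10 → close Elkhorn (overflow 15)
  25÷5 = 5 each, +1 to first 0
Round 2: Ashgrove=12 Dunmere=30 Greywater=22 Hollowpine=9 Ironridge=15 → close Dunmere (overflow 15)
  30÷4 = 7 each, +1 to first 2
Round 3: Ashgrove=20 Greywater=30 Hollowpine=16 Ironridge=22 → close Greywater (overflow 18)
  30÷3 = 10 each, +1 to first 0
Round 4: Ashgrove=30 Hollowpine=26 Ironridge=32 → close Ironridge (overflow 26)
  32÷2 = 16 each, +1 to first 0
Round 5: Ashgrove=46 Hollowpine=42 → close Ashgrove (overflow 38)
  46÷1 = 46 each, +1 to first 0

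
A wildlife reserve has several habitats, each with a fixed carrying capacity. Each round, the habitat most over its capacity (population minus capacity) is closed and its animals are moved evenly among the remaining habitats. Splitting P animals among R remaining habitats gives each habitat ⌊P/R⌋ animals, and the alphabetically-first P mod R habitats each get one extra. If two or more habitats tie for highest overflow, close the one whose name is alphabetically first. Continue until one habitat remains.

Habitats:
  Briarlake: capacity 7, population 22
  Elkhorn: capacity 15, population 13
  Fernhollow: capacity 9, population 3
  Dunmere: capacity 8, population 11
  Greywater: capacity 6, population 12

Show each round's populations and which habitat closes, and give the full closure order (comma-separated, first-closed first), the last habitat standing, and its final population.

Round 1: Briarlake=22 Dunmere=11 Elkhorn=13 Fernhollow=3 Greywater=12 → close Briarlake (overflow 15)
  22÷4 = 5 each, +1 to first 2
Round 2: Dunmere=17 Elkhorn=19 Fernhollow=8 Greywater=17 → close Greywater (overflow 11)
  17÷3 = 5 each, +1 to first 2
Round 3: Dunmere=23 Elkhorn=25 Fernhollow=13 → close Dunmere (overflow 15)
  23÷2 = 11 each, +1 to first 1
Round 4: Elkhorn=37 Fernhollow=24 → close Elkhorn (overflow 22)
  37÷1 = 37 each, +1 to first 0

Closure order: Briarlake, Greywater, Dunmere, Elkhorn
Last habitat: Fernhollow with 61 animals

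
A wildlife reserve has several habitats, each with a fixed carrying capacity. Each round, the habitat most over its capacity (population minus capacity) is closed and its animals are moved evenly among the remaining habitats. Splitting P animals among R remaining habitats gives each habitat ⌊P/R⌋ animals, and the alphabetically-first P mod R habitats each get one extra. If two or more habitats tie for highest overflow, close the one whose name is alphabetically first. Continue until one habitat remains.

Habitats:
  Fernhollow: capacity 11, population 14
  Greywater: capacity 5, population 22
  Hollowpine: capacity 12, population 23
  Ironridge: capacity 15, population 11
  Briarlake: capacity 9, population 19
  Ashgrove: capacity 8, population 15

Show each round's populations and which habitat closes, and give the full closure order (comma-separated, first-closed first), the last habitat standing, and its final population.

Round 1: Ashgrove=15 Briarlake=19 Fernhollow=14 Greywater=22 Hollowpine=23 Ironridge=11 → close Greywater (overflow 17)
  22÷5 = 4 each, +1 to first 2
Round 2: Ashgrove=20 Briarlake=24 Fernhollow=18 Hollowpine=27 Ironridge=15 → close Briarlake (overflow 15)
  24÷4 = 6 each, +1 to first 0
Round 3: Ashgrove=26 Fernhollow=24 Hollowpine=33 Ironridge=21 → close Hollowpine (overflow 21)
  33÷3 = 11 each, +1 to first 0
Round 4: Ashgrove=37 Fernhollow=35 Ironridge=32 → close Ashgrove (overflow 29)
  37÷2 = 18 each, +1 to first 1
Round 5: Fernhollow=54 Ironridge=50 → close Fernhollow (overflow 43)
  54÷1 = 54 each, +1 to first 0

Closure order: Greywater, Briarlake, Hollowpine, Ashgrove, Fernhollow
Last habitat: Ironridge with 104 animals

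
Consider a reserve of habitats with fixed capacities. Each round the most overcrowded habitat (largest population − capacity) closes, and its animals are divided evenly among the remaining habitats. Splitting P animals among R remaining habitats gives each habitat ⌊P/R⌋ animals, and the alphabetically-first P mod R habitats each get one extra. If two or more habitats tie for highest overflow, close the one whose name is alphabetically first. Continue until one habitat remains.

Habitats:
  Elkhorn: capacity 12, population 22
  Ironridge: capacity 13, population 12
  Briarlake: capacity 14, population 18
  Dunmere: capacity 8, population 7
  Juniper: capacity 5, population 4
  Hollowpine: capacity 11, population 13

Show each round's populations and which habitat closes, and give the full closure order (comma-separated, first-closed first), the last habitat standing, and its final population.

Closure order: Elkhorn, Briarlake, Hollowpine, Dunmere, Ironridge
Last habitat: Juniper with 76 animals

Round 1: Briarlake=18 Dunmere=7 Elkhorn=22 Hollowpine=13 Ironridge=12 Juniper=4 → close Elkhorn (overflow 10)
  22÷5 = 4 each, +1 to first 2
Round 2: Briarlake=23 Dunmere=12 Hollowpine=17 Ironridge=16 Juniper=8 → close Briarlake (overflow 9)
  23÷4 = 5 each, +1 to first 3
Round 3: Dunmere=18 Hollowpine=23 Ironridge=22 Juniper=13 → close Hollowpine (overflow 12)
  23÷3 = 7 each, +1 to first 2
Round 4: Dunmere=26 Ironridge=30 Juniper=20 → close Dunmere (overflow 18)
  26÷2 = 13 each, +1 to first 0
Round 5: Ironridge=43 Juniper=33 → close Ironridge (overflow 30)
  43÷1 = 43 each, +1 to first 0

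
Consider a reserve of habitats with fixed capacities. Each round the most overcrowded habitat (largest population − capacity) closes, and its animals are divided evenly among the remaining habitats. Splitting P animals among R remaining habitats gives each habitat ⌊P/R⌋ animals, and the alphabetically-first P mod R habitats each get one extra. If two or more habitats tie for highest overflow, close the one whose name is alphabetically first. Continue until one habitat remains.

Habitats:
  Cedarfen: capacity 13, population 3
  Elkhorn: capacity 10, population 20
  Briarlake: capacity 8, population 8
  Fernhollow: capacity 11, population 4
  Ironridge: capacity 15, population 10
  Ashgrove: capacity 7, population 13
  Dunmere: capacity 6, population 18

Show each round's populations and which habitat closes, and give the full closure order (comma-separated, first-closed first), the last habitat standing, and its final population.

Round 1: Ashgrove=13 Briarlake=8 Cedarfen=3 Dunmere=18 Elkhorn=20 Fernhollow=4 Ironridge=10 → close Dunmere (overflow 12)
  18÷6 = 3 each, +1 to first 0
Round 2: Ashgrove=16 Briarlake=11 Cedarfen=6 Elkhorn=23 Fernhollow=7 Ironridge=13 → close Elkhorn (overflow 13)
  23÷5 = 4 each, +1 to first 3
Round 3: Ashgrove=21 Briarlake=16 Cedarfen=11 Fernhollow=11 Ironridge=17 → close Ashgrove (overflow 14)
  21÷4 = 5 each, +1 to first 1
Round 4: Briarlake=22 Cedarfen=16 Fernhollow=16 Ironridge=22 → close Briarlake (overflow 14)
  22÷3 = 7 each, +1 to first 1
Round 5: Cedarfen=24 Fernhollow=23 Ironridge=29 → close Ironridge (overflow 14)
  29÷2 = 14 each, +1 to first 1
Round 6: Cedarfen=39 Fernhollow=37 → close Cedarfen (overflow 26)
  39÷1 = 39 each, +1 to first 0

Closure order: Dunmere, Elkhorn, Ashgrove, Briarlake, Ironridge, Cedarfen
Last habitat: Fernhollow with 76 animals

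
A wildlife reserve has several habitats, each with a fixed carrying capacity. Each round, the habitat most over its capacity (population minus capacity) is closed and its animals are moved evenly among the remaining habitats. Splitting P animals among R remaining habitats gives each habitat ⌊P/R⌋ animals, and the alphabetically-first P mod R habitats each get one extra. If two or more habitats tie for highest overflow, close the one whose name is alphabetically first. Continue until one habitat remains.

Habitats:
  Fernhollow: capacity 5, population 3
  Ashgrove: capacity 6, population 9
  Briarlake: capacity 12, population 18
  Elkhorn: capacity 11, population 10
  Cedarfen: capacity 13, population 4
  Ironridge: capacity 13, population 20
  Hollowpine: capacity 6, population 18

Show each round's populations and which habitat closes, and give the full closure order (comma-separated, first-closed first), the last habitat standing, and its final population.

Closure order: Hollowpine, Ironridge, Briarlake, Ashgrove, Elkhorn, Fernhollow
Last habitat: Cedarfen with 82 animals

Round 1: Ashgrove=9 Briarlake=18 Cedarfen=4 Elkhorn=10 Fernhollow=3 Hollowpine=18 Ironridge=20 → close Hollowpine (overflow 12)
  18÷6 = 3 each, +1 to first 0
Round 2: Ashgrove=12 Briarlake=21 Cedarfen=7 Elkhorn=13 Fernhollow=6 Ironridge=23 → close Ironridge (overflow 10)
  23÷5 = 4 each, +1 to first 3
Round 3: Ashgrove=17 Briarlake=26 Cedarfen=12 Elkhorn=17 Fernhollow=10 → close Briarlake (overflow 14)
  26÷4 = 6 each, +1 to first 2
Round 4: Ashgrove=24 Cedarfen=19 Elkhorn=23 Fernhollow=16 → close Ashgrove (overflow 18)
  24÷3 = 8 each, +1 to first 0
Round 5: Cedarfen=27 Elkhorn=31 Fernhollow=24 → close Elkhorn (overflow 20)
  31÷2 = 15 each, +1 to first 1
Round 6: Cedarfen=43 Fernhollow=39 → close Fernhollow (overflow 34)
  39÷1 = 39 each, +1 to first 0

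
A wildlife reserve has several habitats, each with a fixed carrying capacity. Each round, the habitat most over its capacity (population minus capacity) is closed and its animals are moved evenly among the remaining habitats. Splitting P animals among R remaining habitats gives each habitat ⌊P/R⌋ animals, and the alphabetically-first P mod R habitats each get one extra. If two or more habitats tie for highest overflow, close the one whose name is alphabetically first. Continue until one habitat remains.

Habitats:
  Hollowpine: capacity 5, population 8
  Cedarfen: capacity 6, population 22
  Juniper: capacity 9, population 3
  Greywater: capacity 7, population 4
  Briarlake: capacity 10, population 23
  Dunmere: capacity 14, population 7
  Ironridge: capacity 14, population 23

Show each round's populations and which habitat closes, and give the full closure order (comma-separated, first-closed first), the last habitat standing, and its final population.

Closure order: Cedarfen, Briarlake, Ironridge, Hollowpine, Greywater, Dunmere
Last habitat: Juniper with 90 animals

Round 1: Briarlake=23 Cedarfen=22 Dunmere=7 Greywater=4 Hollowpine=8 Ironridge=23 Juniper=3 → close Cedarfen (overflow 16)
  22÷6 = 3 each, +1 to first 4
Round 2: Briarlake=27 Dunmere=11 Greywater=8 Hollowpine=12 Ironridge=26 Juniper=6 → close Briarlake (overflow 17)
  27÷5 = 5 each, +1 to first 2
Round 3: Dunmere=17 Greywater=14 Hollowpine=17 Ironridge=31 Juniper=11 → close Ironridge (overflow 17)
  31÷4 = 7 each, +1 to first 3
Round 4: Dunmere=25 Greywater=22 Hollowpine=25 Juniper=18 → close Hollowpine (overflow 20)
  25÷3 = 8 each, +1 to first 1
Round 5: Dunmere=34 Greywater=30 Juniper=26 → close Greywater (overflow 23)
  30÷2 = 15 each, +1 to first 0
Round 6: Dunmere=49 Juniper=41 → close Dunmere (overflow 35)
  49÷1 = 49 each, +1 to first 0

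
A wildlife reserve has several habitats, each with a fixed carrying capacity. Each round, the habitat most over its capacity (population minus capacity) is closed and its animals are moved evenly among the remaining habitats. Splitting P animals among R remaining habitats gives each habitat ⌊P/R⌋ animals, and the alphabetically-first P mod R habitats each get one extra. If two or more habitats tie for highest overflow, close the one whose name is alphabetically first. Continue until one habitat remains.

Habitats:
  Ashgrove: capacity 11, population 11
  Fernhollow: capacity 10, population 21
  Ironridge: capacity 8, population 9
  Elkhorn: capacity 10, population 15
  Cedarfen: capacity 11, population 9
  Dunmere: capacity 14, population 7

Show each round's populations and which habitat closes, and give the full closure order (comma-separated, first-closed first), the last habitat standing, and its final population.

Closure order: Fernhollow, Elkhorn, Ashgrove, Ironridge, Cedarfen
Last habitat: Dunmere with 72 animals

Round 1: Ashgrove=11 Cedarfen=9 Dunmere=7 Elkhorn=15 Fernhollow=21 Ironridge=9 → close Fernhollow (overflow 11)
  21÷5 = 4 each, +1 to first 1
Round 2: Ashgrove=16 Cedarfen=13 Dunmere=11 Elkhorn=19 Ironridge=13 → close Elkhorn (overflow 9)
  19÷4 = 4 each, +1 to first 3
Round 3: Ashgrove=21 Cedarfen=18 Dunmere=16 Ironridge=17 → close Ashgrove (overflow 10)
  21÷3 = 7 each, +1 to first 0
Round 4: Cedarfen=25 Dunmere=23 Ironridge=24 → close Ironridge (overflow 16)
  24÷2 = 12 each, +1 to first 0
Round 5: Cedarfen=37 Dunmere=35 → close Cedarfen (overflow 26)
  37÷1 = 37 each, +1 to first 0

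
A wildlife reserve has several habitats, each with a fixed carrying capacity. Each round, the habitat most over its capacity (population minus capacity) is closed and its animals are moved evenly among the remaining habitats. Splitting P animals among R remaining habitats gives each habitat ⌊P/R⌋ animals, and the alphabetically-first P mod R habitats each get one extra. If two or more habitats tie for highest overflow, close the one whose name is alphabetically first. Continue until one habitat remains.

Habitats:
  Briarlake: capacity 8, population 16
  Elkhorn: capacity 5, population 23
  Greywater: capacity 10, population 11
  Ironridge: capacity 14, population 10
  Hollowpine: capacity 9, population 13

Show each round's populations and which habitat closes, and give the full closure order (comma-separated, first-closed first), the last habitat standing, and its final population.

Closure order: Elkhorn, Briarlake, Hollowpine, Greywater
Last habitat: Ironridge with 73 animals

Round 1: Briarlake=16 Elkhorn=23 Greywater=11 Hollowpine=13 Ironridge=10 → close Elkhorn (overflow 18)
  23÷4 = 5 each, +1 to first 3
Round 2: Briarlake=22 Greywater=17 Hollowpine=19 Ironridge=15 → close Briarlake (overflow 14)
  22÷3 = 7 each, +1 to first 1
Round 3: Greywater=25 Hollowpine=26 Ironridge=22 → close Hollowpine (overflow 17)
  26÷2 = 13 each, +1 to first 0
Round 4: Greywater=38 Ironridge=35 → close Greywater (overflow 28)
  38÷1 = 38 each, +1 to first 0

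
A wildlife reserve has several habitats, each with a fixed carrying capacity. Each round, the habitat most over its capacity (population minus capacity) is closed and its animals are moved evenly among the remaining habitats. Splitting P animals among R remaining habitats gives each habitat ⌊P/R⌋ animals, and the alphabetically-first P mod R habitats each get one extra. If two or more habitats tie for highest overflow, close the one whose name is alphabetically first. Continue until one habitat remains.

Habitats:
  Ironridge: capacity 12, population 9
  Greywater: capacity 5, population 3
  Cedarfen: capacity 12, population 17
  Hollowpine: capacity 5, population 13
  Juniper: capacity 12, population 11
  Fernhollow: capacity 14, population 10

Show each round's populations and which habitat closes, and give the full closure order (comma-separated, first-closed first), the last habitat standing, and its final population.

Round 1: Cedarfen=17 Fernhollow=10 Greywater=3 Hollowpine=13 Ironridge=9 Juniper=11 → close Hollowpine (overflow 8)
  13÷5 = 2 each, +1 to first 3
Round 2: Cedarfen=20 Fernhollow=13 Greywater=6 Ironridge=11 Juniper=13 → close Cedarfen (overflow 8)
  20÷4 = 5 each, +1 to first 0
Round 3: Fernhollow=18 Greywater=11 Ironridge=16 Juniper=18 → close Greywater (overflow 6)
  11÷3 = 3 each, +1 to first 2
Round 4: Fernhollow=22 Ironridge=20 Juniper=21 → close Juniper (overflow 9)
  21÷2 = 10 each, +1 to first 1
Round 5: Fernhollow=33 Ironridge=30 → close Fernhollow (overflow 19)
  33÷1 = 33 each, +1 to first 0

Closure order: Hollowpine, Cedarfen, Greywater, Juniper, Fernhollow
Last habitat: Ironridge with 63 animals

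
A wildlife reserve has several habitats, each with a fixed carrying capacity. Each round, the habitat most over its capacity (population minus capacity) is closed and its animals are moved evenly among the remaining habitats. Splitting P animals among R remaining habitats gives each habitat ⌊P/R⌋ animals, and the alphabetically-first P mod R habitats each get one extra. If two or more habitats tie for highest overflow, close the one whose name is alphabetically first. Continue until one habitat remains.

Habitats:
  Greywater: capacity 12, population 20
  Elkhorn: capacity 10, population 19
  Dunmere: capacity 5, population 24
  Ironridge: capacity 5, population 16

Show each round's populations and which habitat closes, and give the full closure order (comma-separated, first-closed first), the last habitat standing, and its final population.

Round 1: Dunmere=24 Elkhorn=19 Greywater=20 Ironridge=16 → close Dunmere (overflow 19)
  24÷3 = 8 each, +1 to first 0
Round 2: Elkhorn=27 Greywater=28 Ironridge=24 → close Ironridge (overflow 19)
  24÷2 = 12 each, +1 to first 0
Round 3: Elkhorn=39 Greywater=40 → close Elkhorn (overflow 29)
  39÷1 = 39 each, +1 to first 0

Closure order: Dunmere, Ironridge, Elkhorn
Last habitat: Greywater with 79 animals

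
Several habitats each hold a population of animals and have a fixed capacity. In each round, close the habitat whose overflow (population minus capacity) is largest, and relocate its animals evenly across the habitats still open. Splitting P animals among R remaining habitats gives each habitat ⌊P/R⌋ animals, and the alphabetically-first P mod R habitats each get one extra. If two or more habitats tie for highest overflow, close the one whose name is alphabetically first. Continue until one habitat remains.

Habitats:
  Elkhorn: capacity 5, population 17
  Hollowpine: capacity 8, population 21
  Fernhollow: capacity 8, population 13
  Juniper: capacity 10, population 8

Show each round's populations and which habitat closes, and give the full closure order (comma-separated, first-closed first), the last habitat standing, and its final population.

Closure order: Hollowpine, Elkhorn, Fernhollow
Last habitat: Juniper with 59 animals

Round 1: Elkhorn=17 Fernhollow=13 Hollowpine=21 Juniper=8 → close Hollowpine (overflow 13)
  21÷3 = 7 each, +1 to first 0
Round 2: Elkhorn=24 Fernhollow=20 Juniper=15 → close Elkhorn (overflow 19)
  24÷2 = 12 each, +1 to first 0
Round 3: Fernhollow=32 Juniper=27 → close Fernhollow (overflow 24)
  32÷1 = 32 each, +1 to first 0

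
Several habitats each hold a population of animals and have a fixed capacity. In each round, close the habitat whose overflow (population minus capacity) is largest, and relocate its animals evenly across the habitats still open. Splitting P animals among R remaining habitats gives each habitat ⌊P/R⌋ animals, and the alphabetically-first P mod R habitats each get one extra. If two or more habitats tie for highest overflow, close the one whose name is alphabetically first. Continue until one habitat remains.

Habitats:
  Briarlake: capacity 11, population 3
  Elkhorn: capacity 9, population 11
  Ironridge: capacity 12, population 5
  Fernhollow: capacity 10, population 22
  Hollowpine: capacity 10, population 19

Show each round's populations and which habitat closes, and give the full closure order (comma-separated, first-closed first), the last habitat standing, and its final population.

Round 1: Briarlake=3 Elkhorn=11 Fernhollow=22 Hollowpine=19 Ironridge=5 → close Fernhollow (overflow 12)
  22÷4 = 5 each, +1 to first 2
Round 2: Briarlake=9 Elkhorn=17 Hollowpine=24 Ironridge=10 → close Hollowpine (overflow 14)
  24÷3 = 8 each, +1 to first 0
Round 3: Briarlake=17 Elkhorn=25 Ironridge=18 → close Elkhorn (overflow 16)
  25÷2 = 12 each, +1 to first 1
Round 4: Briarlake=30 Ironridge=30 → close Briarlake (overflow 19)
  30÷1 = 30 each, +1 to first 0

Closure order: Fernhollow, Hollowpine, Elkhorn, Briarlake
Last habitat: Ironridge with 60 animals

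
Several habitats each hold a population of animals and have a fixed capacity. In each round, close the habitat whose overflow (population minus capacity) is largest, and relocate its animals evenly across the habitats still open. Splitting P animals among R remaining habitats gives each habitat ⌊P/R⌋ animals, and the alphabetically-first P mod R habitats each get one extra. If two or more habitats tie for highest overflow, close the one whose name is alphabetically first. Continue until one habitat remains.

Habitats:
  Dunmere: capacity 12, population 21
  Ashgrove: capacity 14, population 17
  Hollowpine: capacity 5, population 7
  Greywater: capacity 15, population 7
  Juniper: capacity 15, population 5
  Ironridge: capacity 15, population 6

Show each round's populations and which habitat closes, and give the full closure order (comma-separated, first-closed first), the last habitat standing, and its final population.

Closure order: Dunmere, Ashgrove, Hollowpine, Greywater, Ironridge
Last habitat: Juniper with 63 animals

Round 1: Ashgrove=17 Dunmere=21 Greywater=7 Hollowpine=7 Ironridge=6 Juniper=5 → close Dunmere (overflow 9)
  21÷5 = 4 each, +1 to first 1
Round 2: Ashgrove=22 Greywater=11 Hollowpine=11 Ironridge=10 Juniper=9 → close Ashgrove (overflow 8)
  22÷4 = 5 each, +1 to first 2
Round 3: Greywater=17 Hollowpine=17 Ironridge=15 Juniper=14 → close Hollowpine (overflow 12)
  17÷3 = 5 each, +1 to first 2
Round 4: Greywater=23 Ironridge=21 Juniper=19 → close Greywater (overflow 8)
  23÷2 = 11 each, +1 to first 1
Round 5: Ironridge=33 Juniper=30 → close Ironridge (overflow 18)
  33÷1 = 33 each, +1 to first 0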